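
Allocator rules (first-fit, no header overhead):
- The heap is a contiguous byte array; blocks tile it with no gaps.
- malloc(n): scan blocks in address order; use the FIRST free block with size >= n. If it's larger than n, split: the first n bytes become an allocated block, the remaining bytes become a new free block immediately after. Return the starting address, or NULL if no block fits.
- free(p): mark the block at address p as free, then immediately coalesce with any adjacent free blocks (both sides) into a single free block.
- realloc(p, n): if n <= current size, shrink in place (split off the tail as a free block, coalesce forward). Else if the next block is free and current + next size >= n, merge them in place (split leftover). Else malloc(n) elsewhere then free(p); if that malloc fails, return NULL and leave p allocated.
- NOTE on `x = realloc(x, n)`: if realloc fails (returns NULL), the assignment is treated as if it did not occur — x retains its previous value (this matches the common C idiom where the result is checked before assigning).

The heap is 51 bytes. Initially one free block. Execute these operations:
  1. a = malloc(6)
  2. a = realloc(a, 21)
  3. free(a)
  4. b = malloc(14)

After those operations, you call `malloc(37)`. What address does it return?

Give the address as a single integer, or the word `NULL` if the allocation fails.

Answer: 14

Derivation:
Op 1: a = malloc(6) -> a = 0; heap: [0-5 ALLOC][6-50 FREE]
Op 2: a = realloc(a, 21) -> a = 0; heap: [0-20 ALLOC][21-50 FREE]
Op 3: free(a) -> (freed a); heap: [0-50 FREE]
Op 4: b = malloc(14) -> b = 0; heap: [0-13 ALLOC][14-50 FREE]
malloc(37): first-fit scan over [0-13 ALLOC][14-50 FREE] -> 14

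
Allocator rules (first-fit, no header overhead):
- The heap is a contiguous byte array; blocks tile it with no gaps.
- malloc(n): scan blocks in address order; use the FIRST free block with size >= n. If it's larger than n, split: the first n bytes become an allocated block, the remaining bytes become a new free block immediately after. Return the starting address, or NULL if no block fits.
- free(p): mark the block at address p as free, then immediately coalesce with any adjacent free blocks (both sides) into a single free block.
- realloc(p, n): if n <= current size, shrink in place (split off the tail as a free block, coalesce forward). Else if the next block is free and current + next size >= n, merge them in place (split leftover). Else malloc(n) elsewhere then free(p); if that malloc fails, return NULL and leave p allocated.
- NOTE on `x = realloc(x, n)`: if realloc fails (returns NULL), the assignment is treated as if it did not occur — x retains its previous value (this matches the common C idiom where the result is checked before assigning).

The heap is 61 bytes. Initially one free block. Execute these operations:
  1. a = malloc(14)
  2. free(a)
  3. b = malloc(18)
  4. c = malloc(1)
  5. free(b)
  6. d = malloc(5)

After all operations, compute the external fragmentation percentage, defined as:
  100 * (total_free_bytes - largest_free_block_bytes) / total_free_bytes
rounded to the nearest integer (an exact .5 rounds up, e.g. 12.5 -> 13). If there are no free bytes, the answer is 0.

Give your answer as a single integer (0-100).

Answer: 24

Derivation:
Op 1: a = malloc(14) -> a = 0; heap: [0-13 ALLOC][14-60 FREE]
Op 2: free(a) -> (freed a); heap: [0-60 FREE]
Op 3: b = malloc(18) -> b = 0; heap: [0-17 ALLOC][18-60 FREE]
Op 4: c = malloc(1) -> c = 18; heap: [0-17 ALLOC][18-18 ALLOC][19-60 FREE]
Op 5: free(b) -> (freed b); heap: [0-17 FREE][18-18 ALLOC][19-60 FREE]
Op 6: d = malloc(5) -> d = 0; heap: [0-4 ALLOC][5-17 FREE][18-18 ALLOC][19-60 FREE]
Free blocks: [13 42] total_free=55 largest=42 -> 100*(55-42)/55 = 1300/55 ≈ 23.636 -> rounds to 24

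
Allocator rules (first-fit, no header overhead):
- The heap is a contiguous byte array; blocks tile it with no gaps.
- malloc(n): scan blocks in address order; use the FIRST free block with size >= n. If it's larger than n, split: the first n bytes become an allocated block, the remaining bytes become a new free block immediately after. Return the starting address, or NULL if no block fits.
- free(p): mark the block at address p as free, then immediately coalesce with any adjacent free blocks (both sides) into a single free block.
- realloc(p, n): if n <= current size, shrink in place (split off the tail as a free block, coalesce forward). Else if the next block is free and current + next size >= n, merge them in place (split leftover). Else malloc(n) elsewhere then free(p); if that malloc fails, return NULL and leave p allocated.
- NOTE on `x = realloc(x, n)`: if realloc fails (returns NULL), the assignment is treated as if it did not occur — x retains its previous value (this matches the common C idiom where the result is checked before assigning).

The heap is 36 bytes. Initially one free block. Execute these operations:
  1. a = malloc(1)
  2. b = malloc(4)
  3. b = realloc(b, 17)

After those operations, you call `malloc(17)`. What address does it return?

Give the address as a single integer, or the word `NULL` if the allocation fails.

Answer: 18

Derivation:
Op 1: a = malloc(1) -> a = 0; heap: [0-0 ALLOC][1-35 FREE]
Op 2: b = malloc(4) -> b = 1; heap: [0-0 ALLOC][1-4 ALLOC][5-35 FREE]
Op 3: b = realloc(b, 17) -> b = 1; heap: [0-0 ALLOC][1-17 ALLOC][18-35 FREE]
malloc(17): first-fit scan over [0-0 ALLOC][1-17 ALLOC][18-35 FREE] -> 18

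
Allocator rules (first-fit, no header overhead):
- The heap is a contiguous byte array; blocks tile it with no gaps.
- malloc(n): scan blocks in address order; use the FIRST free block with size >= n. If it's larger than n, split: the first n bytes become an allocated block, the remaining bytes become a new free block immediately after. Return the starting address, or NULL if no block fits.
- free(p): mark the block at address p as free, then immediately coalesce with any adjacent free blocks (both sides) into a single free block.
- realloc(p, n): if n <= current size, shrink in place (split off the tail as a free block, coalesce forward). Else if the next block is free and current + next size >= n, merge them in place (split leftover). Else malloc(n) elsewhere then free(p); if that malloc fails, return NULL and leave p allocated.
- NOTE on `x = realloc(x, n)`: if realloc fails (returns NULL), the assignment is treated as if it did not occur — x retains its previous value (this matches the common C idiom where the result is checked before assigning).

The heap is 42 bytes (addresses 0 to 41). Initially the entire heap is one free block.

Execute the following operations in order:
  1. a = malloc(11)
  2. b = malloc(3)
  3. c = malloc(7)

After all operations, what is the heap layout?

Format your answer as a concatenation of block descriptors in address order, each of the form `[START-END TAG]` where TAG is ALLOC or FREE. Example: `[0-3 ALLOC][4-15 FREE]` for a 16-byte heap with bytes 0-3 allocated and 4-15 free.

Op 1: a = malloc(11) -> a = 0; heap: [0-10 ALLOC][11-41 FREE]
Op 2: b = malloc(3) -> b = 11; heap: [0-10 ALLOC][11-13 ALLOC][14-41 FREE]
Op 3: c = malloc(7) -> c = 14; heap: [0-10 ALLOC][11-13 ALLOC][14-20 ALLOC][21-41 FREE]

Answer: [0-10 ALLOC][11-13 ALLOC][14-20 ALLOC][21-41 FREE]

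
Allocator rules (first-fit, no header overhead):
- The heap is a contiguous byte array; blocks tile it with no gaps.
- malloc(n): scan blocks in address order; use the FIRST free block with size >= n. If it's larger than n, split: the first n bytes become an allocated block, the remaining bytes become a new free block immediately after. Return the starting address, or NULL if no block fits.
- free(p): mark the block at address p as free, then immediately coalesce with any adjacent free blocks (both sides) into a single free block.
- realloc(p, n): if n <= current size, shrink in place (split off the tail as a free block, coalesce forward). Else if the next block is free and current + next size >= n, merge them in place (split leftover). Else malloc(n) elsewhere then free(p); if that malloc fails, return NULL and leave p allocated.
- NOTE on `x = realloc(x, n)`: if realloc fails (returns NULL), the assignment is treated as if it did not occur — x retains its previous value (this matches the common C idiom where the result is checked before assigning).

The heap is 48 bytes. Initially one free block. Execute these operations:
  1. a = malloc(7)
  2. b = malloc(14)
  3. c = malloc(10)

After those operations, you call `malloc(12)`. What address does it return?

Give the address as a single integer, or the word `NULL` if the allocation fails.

Op 1: a = malloc(7) -> a = 0; heap: [0-6 ALLOC][7-47 FREE]
Op 2: b = malloc(14) -> b = 7; heap: [0-6 ALLOC][7-20 ALLOC][21-47 FREE]
Op 3: c = malloc(10) -> c = 21; heap: [0-6 ALLOC][7-20 ALLOC][21-30 ALLOC][31-47 FREE]
malloc(12): first-fit scan over [0-6 ALLOC][7-20 ALLOC][21-30 ALLOC][31-47 FREE] -> 31

Answer: 31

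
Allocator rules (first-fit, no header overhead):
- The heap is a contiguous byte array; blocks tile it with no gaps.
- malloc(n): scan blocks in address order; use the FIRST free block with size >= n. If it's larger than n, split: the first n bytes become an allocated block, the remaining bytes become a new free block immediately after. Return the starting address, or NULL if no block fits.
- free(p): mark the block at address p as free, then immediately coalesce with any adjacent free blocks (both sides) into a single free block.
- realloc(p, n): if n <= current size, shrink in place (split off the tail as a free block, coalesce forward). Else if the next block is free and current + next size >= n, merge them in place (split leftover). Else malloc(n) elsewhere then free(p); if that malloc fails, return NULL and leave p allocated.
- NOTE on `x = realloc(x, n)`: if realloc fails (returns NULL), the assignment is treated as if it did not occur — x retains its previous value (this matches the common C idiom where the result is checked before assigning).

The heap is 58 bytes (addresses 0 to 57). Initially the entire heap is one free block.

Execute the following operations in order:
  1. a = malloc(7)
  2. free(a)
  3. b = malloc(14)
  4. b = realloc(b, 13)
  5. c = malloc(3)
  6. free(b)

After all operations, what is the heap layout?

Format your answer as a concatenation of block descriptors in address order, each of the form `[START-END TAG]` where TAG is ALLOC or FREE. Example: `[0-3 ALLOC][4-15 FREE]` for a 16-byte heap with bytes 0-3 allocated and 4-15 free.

Answer: [0-12 FREE][13-15 ALLOC][16-57 FREE]

Derivation:
Op 1: a = malloc(7) -> a = 0; heap: [0-6 ALLOC][7-57 FREE]
Op 2: free(a) -> (freed a); heap: [0-57 FREE]
Op 3: b = malloc(14) -> b = 0; heap: [0-13 ALLOC][14-57 FREE]
Op 4: b = realloc(b, 13) -> b = 0; heap: [0-12 ALLOC][13-57 FREE]
Op 5: c = malloc(3) -> c = 13; heap: [0-12 ALLOC][13-15 ALLOC][16-57 FREE]
Op 6: free(b) -> (freed b); heap: [0-12 FREE][13-15 ALLOC][16-57 FREE]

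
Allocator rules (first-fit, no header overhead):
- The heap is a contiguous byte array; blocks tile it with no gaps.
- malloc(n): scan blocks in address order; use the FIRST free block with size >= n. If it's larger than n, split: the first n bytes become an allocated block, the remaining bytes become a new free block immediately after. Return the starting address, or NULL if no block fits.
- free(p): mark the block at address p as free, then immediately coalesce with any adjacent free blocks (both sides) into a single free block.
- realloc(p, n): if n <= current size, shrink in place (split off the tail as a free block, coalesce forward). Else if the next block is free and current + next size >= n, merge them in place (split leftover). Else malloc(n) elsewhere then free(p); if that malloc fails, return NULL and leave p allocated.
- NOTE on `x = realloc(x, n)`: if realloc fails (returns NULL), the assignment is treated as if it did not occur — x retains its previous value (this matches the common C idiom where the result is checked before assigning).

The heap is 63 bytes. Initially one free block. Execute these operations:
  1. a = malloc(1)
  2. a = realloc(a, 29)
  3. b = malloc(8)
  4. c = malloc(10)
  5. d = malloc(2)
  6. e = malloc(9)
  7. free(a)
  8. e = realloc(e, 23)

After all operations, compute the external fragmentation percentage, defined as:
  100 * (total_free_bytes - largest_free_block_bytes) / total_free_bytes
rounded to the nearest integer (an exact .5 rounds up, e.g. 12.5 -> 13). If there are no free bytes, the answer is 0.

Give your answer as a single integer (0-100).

Answer: 30

Derivation:
Op 1: a = malloc(1) -> a = 0; heap: [0-0 ALLOC][1-62 FREE]
Op 2: a = realloc(a, 29) -> a = 0; heap: [0-28 ALLOC][29-62 FREE]
Op 3: b = malloc(8) -> b = 29; heap: [0-28 ALLOC][29-36 ALLOC][37-62 FREE]
Op 4: c = malloc(10) -> c = 37; heap: [0-28 ALLOC][29-36 ALLOC][37-46 ALLOC][47-62 FREE]
Op 5: d = malloc(2) -> d = 47; heap: [0-28 ALLOC][29-36 ALLOC][37-46 ALLOC][47-48 ALLOC][49-62 FREE]
Op 6: e = malloc(9) -> e = 49; heap: [0-28 ALLOC][29-36 ALLOC][37-46 ALLOC][47-48 ALLOC][49-57 ALLOC][58-62 FREE]
Op 7: free(a) -> (freed a); heap: [0-28 FREE][29-36 ALLOC][37-46 ALLOC][47-48 ALLOC][49-57 ALLOC][58-62 FREE]
Op 8: e = realloc(e, 23) -> e = 0; heap: [0-22 ALLOC][23-28 FREE][29-36 ALLOC][37-46 ALLOC][47-48 ALLOC][49-62 FREE]
Free blocks: [6 14] total_free=20 largest=14 -> 100*(20-14)/20 = 600/20 = 30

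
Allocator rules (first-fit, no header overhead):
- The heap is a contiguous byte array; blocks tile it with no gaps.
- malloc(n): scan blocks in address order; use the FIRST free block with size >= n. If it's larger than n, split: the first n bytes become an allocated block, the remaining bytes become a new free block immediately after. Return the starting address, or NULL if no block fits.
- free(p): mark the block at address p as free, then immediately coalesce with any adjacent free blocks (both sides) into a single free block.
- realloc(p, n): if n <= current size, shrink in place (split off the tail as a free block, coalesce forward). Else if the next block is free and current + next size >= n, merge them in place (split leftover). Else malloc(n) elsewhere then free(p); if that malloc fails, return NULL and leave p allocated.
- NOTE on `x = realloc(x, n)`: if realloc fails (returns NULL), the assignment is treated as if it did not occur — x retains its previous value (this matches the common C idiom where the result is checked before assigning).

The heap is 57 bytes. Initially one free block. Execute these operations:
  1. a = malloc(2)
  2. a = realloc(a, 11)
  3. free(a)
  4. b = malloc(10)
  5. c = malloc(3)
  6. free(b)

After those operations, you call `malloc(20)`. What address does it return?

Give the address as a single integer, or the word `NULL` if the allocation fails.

Op 1: a = malloc(2) -> a = 0; heap: [0-1 ALLOC][2-56 FREE]
Op 2: a = realloc(a, 11) -> a = 0; heap: [0-10 ALLOC][11-56 FREE]
Op 3: free(a) -> (freed a); heap: [0-56 FREE]
Op 4: b = malloc(10) -> b = 0; heap: [0-9 ALLOC][10-56 FREE]
Op 5: c = malloc(3) -> c = 10; heap: [0-9 ALLOC][10-12 ALLOC][13-56 FREE]
Op 6: free(b) -> (freed b); heap: [0-9 FREE][10-12 ALLOC][13-56 FREE]
malloc(20): first-fit scan over [0-9 FREE][10-12 ALLOC][13-56 FREE] -> 13

Answer: 13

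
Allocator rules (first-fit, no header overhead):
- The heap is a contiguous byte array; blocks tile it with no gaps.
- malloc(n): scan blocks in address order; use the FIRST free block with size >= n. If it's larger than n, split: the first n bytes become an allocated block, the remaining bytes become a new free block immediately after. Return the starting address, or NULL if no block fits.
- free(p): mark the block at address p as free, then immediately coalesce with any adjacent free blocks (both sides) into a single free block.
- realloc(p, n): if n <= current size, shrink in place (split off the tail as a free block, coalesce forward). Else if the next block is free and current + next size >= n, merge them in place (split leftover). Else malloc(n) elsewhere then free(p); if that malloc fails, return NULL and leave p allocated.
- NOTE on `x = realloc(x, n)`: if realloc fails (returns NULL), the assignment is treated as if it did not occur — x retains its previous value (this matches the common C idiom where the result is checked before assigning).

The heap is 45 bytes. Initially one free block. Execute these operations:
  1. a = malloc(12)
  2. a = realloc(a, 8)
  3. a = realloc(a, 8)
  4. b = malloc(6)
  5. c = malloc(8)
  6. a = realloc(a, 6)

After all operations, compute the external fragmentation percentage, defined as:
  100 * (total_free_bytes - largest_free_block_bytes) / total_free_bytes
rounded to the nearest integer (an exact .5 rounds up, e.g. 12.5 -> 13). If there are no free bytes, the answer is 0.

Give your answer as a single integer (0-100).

Op 1: a = malloc(12) -> a = 0; heap: [0-11 ALLOC][12-44 FREE]
Op 2: a = realloc(a, 8) -> a = 0; heap: [0-7 ALLOC][8-44 FREE]
Op 3: a = realloc(a, 8) -> a = 0; heap: [0-7 ALLOC][8-44 FREE]
Op 4: b = malloc(6) -> b = 8; heap: [0-7 ALLOC][8-13 ALLOC][14-44 FREE]
Op 5: c = malloc(8) -> c = 14; heap: [0-7 ALLOC][8-13 ALLOC][14-21 ALLOC][22-44 FREE]
Op 6: a = realloc(a, 6) -> a = 0; heap: [0-5 ALLOC][6-7 FREE][8-13 ALLOC][14-21 ALLOC][22-44 FREE]
Free blocks: [2 23] total_free=25 largest=23 -> 100*(25-23)/25 = 200/25 = 8

Answer: 8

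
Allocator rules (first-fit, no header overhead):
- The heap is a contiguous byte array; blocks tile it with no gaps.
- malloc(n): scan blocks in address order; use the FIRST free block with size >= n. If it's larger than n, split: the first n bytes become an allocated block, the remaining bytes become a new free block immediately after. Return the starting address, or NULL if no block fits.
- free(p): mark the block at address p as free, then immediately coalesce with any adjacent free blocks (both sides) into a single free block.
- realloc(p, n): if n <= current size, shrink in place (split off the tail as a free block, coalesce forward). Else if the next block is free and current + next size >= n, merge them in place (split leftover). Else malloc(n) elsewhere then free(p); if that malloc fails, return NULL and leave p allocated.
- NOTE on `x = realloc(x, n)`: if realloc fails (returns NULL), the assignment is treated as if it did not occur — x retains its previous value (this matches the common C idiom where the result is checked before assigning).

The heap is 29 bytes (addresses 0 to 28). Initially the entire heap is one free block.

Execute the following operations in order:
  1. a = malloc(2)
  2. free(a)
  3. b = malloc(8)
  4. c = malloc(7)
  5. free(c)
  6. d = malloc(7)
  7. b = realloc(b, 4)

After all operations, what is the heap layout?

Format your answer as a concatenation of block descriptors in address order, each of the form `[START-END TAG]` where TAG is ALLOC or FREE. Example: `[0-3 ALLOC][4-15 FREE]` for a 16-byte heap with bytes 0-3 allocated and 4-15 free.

Op 1: a = malloc(2) -> a = 0; heap: [0-1 ALLOC][2-28 FREE]
Op 2: free(a) -> (freed a); heap: [0-28 FREE]
Op 3: b = malloc(8) -> b = 0; heap: [0-7 ALLOC][8-28 FREE]
Op 4: c = malloc(7) -> c = 8; heap: [0-7 ALLOC][8-14 ALLOC][15-28 FREE]
Op 5: free(c) -> (freed c); heap: [0-7 ALLOC][8-28 FREE]
Op 6: d = malloc(7) -> d = 8; heap: [0-7 ALLOC][8-14 ALLOC][15-28 FREE]
Op 7: b = realloc(b, 4) -> b = 0; heap: [0-3 ALLOC][4-7 FREE][8-14 ALLOC][15-28 FREE]

Answer: [0-3 ALLOC][4-7 FREE][8-14 ALLOC][15-28 FREE]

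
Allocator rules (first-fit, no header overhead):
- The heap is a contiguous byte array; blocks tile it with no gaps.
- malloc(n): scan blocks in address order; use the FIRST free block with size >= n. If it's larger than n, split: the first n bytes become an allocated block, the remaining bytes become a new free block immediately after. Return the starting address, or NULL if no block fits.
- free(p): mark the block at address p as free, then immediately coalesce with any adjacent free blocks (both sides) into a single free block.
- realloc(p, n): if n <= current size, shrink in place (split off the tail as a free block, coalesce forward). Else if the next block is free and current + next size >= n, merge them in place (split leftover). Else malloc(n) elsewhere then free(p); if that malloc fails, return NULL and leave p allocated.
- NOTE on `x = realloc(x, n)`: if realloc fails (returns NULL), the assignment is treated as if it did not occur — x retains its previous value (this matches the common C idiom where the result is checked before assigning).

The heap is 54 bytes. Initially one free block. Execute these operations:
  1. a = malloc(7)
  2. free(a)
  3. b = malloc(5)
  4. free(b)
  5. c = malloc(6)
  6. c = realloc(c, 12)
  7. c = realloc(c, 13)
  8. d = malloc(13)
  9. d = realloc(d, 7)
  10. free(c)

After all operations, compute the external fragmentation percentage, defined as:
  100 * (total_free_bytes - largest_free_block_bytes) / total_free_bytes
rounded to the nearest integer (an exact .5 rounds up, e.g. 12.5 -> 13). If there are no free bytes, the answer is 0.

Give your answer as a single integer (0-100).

Op 1: a = malloc(7) -> a = 0; heap: [0-6 ALLOC][7-53 FREE]
Op 2: free(a) -> (freed a); heap: [0-53 FREE]
Op 3: b = malloc(5) -> b = 0; heap: [0-4 ALLOC][5-53 FREE]
Op 4: free(b) -> (freed b); heap: [0-53 FREE]
Op 5: c = malloc(6) -> c = 0; heap: [0-5 ALLOC][6-53 FREE]
Op 6: c = realloc(c, 12) -> c = 0; heap: [0-11 ALLOC][12-53 FREE]
Op 7: c = realloc(c, 13) -> c = 0; heap: [0-12 ALLOC][13-53 FREE]
Op 8: d = malloc(13) -> d = 13; heap: [0-12 ALLOC][13-25 ALLOC][26-53 FREE]
Op 9: d = realloc(d, 7) -> d = 13; heap: [0-12 ALLOC][13-19 ALLOC][20-53 FREE]
Op 10: free(c) -> (freed c); heap: [0-12 FREE][13-19 ALLOC][20-53 FREE]
Free blocks: [13 34] total_free=47 largest=34 -> 100*(47-34)/47 = 1300/47 ≈ 27.660 -> rounds to 28

Answer: 28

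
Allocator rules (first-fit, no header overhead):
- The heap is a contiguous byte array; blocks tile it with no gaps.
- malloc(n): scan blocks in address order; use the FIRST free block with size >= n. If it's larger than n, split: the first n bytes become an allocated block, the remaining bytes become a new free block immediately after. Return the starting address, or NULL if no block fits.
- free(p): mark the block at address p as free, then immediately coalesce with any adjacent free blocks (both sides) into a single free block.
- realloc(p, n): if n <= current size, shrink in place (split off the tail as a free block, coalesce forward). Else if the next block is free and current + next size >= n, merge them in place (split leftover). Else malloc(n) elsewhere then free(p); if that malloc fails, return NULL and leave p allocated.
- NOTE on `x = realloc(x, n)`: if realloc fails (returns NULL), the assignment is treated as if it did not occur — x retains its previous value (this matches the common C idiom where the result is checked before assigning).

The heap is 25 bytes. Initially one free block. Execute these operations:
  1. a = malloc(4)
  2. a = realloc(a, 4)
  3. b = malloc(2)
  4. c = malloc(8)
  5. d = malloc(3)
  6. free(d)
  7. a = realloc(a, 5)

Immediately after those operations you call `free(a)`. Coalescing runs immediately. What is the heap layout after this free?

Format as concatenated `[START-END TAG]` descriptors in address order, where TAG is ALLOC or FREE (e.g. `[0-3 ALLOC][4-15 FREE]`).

Op 1: a = malloc(4) -> a = 0; heap: [0-3 ALLOC][4-24 FREE]
Op 2: a = realloc(a, 4) -> a = 0; heap: [0-3 ALLOC][4-24 FREE]
Op 3: b = malloc(2) -> b = 4; heap: [0-3 ALLOC][4-5 ALLOC][6-24 FREE]
Op 4: c = malloc(8) -> c = 6; heap: [0-3 ALLOC][4-5 ALLOC][6-13 ALLOC][14-24 FREE]
Op 5: d = malloc(3) -> d = 14; heap: [0-3 ALLOC][4-5 ALLOC][6-13 ALLOC][14-16 ALLOC][17-24 FREE]
Op 6: free(d) -> (freed d); heap: [0-3 ALLOC][4-5 ALLOC][6-13 ALLOC][14-24 FREE]
Op 7: a = realloc(a, 5) -> a = 14; heap: [0-3 FREE][4-5 ALLOC][6-13 ALLOC][14-18 ALLOC][19-24 FREE]
free(a): a = 14 -> block [14-18 ALLOC]; mark free, coalesce with adjacent free neighbors -> [0-3 FREE][4-5 ALLOC][6-13 ALLOC][14-24 FREE]

Answer: [0-3 FREE][4-5 ALLOC][6-13 ALLOC][14-24 FREE]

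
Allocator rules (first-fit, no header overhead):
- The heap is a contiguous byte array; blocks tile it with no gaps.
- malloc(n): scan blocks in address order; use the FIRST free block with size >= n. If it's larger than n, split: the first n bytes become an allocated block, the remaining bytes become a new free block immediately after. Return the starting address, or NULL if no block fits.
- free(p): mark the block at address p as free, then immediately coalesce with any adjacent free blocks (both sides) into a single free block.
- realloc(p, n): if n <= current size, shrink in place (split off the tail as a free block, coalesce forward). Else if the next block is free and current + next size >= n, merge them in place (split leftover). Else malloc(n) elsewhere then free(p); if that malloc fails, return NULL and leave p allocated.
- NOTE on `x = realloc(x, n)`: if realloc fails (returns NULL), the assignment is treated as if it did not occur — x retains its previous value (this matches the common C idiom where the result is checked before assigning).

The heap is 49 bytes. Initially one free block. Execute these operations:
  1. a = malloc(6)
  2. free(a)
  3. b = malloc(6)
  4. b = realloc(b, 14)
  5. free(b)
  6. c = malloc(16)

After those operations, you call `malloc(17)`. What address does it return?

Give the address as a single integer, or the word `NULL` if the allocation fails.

Op 1: a = malloc(6) -> a = 0; heap: [0-5 ALLOC][6-48 FREE]
Op 2: free(a) -> (freed a); heap: [0-48 FREE]
Op 3: b = malloc(6) -> b = 0; heap: [0-5 ALLOC][6-48 FREE]
Op 4: b = realloc(b, 14) -> b = 0; heap: [0-13 ALLOC][14-48 FREE]
Op 5: free(b) -> (freed b); heap: [0-48 FREE]
Op 6: c = malloc(16) -> c = 0; heap: [0-15 ALLOC][16-48 FREE]
malloc(17): first-fit scan over [0-15 ALLOC][16-48 FREE] -> 16

Answer: 16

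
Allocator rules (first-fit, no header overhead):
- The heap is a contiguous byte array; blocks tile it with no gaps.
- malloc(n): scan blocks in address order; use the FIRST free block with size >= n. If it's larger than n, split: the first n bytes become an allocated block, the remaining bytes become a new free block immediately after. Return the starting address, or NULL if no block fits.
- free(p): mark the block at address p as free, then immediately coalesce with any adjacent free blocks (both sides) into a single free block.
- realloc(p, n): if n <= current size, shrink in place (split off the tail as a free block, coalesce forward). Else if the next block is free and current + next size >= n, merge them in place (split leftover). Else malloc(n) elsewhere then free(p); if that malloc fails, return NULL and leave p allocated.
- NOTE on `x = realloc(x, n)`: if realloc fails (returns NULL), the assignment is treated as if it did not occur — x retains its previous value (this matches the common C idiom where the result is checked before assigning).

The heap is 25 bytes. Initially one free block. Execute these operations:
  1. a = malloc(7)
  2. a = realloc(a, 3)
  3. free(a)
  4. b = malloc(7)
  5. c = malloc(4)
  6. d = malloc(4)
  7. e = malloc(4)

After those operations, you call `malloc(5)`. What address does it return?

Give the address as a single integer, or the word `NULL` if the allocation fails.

Op 1: a = malloc(7) -> a = 0; heap: [0-6 ALLOC][7-24 FREE]
Op 2: a = realloc(a, 3) -> a = 0; heap: [0-2 ALLOC][3-24 FREE]
Op 3: free(a) -> (freed a); heap: [0-24 FREE]
Op 4: b = malloc(7) -> b = 0; heap: [0-6 ALLOC][7-24 FREE]
Op 5: c = malloc(4) -> c = 7; heap: [0-6 ALLOC][7-10 ALLOC][11-24 FREE]
Op 6: d = malloc(4) -> d = 11; heap: [0-6 ALLOC][7-10 ALLOC][11-14 ALLOC][15-24 FREE]
Op 7: e = malloc(4) -> e = 15; heap: [0-6 ALLOC][7-10 ALLOC][11-14 ALLOC][15-18 ALLOC][19-24 FREE]
malloc(5): first-fit scan over [0-6 ALLOC][7-10 ALLOC][11-14 ALLOC][15-18 ALLOC][19-24 FREE] -> 19

Answer: 19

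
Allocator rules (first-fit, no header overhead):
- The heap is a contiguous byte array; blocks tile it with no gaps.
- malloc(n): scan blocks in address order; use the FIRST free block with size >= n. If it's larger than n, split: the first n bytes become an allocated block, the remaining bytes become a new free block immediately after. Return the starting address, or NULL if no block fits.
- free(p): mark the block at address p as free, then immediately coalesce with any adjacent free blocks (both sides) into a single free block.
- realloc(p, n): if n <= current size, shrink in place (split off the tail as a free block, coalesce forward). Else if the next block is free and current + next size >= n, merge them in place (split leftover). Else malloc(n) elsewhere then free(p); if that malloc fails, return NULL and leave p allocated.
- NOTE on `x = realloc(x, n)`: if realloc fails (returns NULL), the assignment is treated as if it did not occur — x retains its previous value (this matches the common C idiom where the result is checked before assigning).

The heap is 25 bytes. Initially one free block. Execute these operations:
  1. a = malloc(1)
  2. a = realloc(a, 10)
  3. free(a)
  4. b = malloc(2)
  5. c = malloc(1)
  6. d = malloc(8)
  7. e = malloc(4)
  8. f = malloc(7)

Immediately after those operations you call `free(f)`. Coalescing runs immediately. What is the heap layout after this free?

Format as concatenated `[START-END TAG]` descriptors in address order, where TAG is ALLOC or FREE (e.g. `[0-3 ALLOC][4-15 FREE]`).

Op 1: a = malloc(1) -> a = 0; heap: [0-0 ALLOC][1-24 FREE]
Op 2: a = realloc(a, 10) -> a = 0; heap: [0-9 ALLOC][10-24 FREE]
Op 3: free(a) -> (freed a); heap: [0-24 FREE]
Op 4: b = malloc(2) -> b = 0; heap: [0-1 ALLOC][2-24 FREE]
Op 5: c = malloc(1) -> c = 2; heap: [0-1 ALLOC][2-2 ALLOC][3-24 FREE]
Op 6: d = malloc(8) -> d = 3; heap: [0-1 ALLOC][2-2 ALLOC][3-10 ALLOC][11-24 FREE]
Op 7: e = malloc(4) -> e = 11; heap: [0-1 ALLOC][2-2 ALLOC][3-10 ALLOC][11-14 ALLOC][15-24 FREE]
Op 8: f = malloc(7) -> f = 15; heap: [0-1 ALLOC][2-2 ALLOC][3-10 ALLOC][11-14 ALLOC][15-21 ALLOC][22-24 FREE]
free(f): f = 15 -> block [15-21 ALLOC]; mark free, coalesce with adjacent free neighbors -> [0-1 ALLOC][2-2 ALLOC][3-10 ALLOC][11-14 ALLOC][15-24 FREE]

Answer: [0-1 ALLOC][2-2 ALLOC][3-10 ALLOC][11-14 ALLOC][15-24 FREE]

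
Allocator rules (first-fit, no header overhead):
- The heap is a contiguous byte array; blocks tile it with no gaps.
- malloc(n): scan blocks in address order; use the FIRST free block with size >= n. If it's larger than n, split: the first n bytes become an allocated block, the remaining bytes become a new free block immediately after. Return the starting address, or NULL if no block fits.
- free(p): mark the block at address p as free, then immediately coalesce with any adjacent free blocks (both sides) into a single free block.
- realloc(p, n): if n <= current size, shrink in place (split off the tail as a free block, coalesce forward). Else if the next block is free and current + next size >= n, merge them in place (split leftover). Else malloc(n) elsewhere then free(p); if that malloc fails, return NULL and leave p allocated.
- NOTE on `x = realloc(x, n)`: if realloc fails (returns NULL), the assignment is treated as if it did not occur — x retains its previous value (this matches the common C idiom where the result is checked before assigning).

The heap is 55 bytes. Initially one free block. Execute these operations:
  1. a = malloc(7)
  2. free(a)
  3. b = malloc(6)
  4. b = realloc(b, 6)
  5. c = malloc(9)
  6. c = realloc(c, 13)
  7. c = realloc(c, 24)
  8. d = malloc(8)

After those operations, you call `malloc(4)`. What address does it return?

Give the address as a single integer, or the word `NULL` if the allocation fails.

Answer: 38

Derivation:
Op 1: a = malloc(7) -> a = 0; heap: [0-6 ALLOC][7-54 FREE]
Op 2: free(a) -> (freed a); heap: [0-54 FREE]
Op 3: b = malloc(6) -> b = 0; heap: [0-5 ALLOC][6-54 FREE]
Op 4: b = realloc(b, 6) -> b = 0; heap: [0-5 ALLOC][6-54 FREE]
Op 5: c = malloc(9) -> c = 6; heap: [0-5 ALLOC][6-14 ALLOC][15-54 FREE]
Op 6: c = realloc(c, 13) -> c = 6; heap: [0-5 ALLOC][6-18 ALLOC][19-54 FREE]
Op 7: c = realloc(c, 24) -> c = 6; heap: [0-5 ALLOC][6-29 ALLOC][30-54 FREE]
Op 8: d = malloc(8) -> d = 30; heap: [0-5 ALLOC][6-29 ALLOC][30-37 ALLOC][38-54 FREE]
malloc(4): first-fit scan over [0-5 ALLOC][6-29 ALLOC][30-37 ALLOC][38-54 FREE] -> 38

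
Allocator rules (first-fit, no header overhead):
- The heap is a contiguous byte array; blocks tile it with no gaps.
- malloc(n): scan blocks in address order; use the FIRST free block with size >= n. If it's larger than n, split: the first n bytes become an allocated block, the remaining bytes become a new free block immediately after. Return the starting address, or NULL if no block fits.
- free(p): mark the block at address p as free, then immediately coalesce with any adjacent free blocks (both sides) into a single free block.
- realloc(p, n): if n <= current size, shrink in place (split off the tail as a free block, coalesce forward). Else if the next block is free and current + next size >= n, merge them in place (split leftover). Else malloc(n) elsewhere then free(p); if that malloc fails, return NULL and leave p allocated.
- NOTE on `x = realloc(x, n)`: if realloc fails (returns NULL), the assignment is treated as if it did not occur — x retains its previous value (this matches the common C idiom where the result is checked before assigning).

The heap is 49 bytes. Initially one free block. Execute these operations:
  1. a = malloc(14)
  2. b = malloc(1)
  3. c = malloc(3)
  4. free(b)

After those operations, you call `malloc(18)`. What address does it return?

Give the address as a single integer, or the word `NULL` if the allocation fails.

Op 1: a = malloc(14) -> a = 0; heap: [0-13 ALLOC][14-48 FREE]
Op 2: b = malloc(1) -> b = 14; heap: [0-13 ALLOC][14-14 ALLOC][15-48 FREE]
Op 3: c = malloc(3) -> c = 15; heap: [0-13 ALLOC][14-14 ALLOC][15-17 ALLOC][18-48 FREE]
Op 4: free(b) -> (freed b); heap: [0-13 ALLOC][14-14 FREE][15-17 ALLOC][18-48 FREE]
malloc(18): first-fit scan over [0-13 ALLOC][14-14 FREE][15-17 ALLOC][18-48 FREE] -> 18

Answer: 18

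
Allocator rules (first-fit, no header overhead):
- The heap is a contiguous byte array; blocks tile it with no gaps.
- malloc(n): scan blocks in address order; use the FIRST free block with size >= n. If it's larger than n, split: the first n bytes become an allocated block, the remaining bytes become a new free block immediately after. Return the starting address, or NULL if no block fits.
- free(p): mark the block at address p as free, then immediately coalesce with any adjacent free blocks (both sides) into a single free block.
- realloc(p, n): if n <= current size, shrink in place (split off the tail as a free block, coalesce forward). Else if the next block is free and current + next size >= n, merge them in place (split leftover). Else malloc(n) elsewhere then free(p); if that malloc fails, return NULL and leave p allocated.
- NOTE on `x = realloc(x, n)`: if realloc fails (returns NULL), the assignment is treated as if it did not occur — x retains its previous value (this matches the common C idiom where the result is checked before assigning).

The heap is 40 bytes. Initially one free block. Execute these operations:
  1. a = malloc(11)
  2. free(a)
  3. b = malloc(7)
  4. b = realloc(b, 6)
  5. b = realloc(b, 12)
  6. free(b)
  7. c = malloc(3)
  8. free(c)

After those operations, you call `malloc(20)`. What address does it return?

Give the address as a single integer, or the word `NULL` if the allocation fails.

Answer: 0

Derivation:
Op 1: a = malloc(11) -> a = 0; heap: [0-10 ALLOC][11-39 FREE]
Op 2: free(a) -> (freed a); heap: [0-39 FREE]
Op 3: b = malloc(7) -> b = 0; heap: [0-6 ALLOC][7-39 FREE]
Op 4: b = realloc(b, 6) -> b = 0; heap: [0-5 ALLOC][6-39 FREE]
Op 5: b = realloc(b, 12) -> b = 0; heap: [0-11 ALLOC][12-39 FREE]
Op 6: free(b) -> (freed b); heap: [0-39 FREE]
Op 7: c = malloc(3) -> c = 0; heap: [0-2 ALLOC][3-39 FREE]
Op 8: free(c) -> (freed c); heap: [0-39 FREE]
malloc(20): first-fit scan over [0-39 FREE] -> 0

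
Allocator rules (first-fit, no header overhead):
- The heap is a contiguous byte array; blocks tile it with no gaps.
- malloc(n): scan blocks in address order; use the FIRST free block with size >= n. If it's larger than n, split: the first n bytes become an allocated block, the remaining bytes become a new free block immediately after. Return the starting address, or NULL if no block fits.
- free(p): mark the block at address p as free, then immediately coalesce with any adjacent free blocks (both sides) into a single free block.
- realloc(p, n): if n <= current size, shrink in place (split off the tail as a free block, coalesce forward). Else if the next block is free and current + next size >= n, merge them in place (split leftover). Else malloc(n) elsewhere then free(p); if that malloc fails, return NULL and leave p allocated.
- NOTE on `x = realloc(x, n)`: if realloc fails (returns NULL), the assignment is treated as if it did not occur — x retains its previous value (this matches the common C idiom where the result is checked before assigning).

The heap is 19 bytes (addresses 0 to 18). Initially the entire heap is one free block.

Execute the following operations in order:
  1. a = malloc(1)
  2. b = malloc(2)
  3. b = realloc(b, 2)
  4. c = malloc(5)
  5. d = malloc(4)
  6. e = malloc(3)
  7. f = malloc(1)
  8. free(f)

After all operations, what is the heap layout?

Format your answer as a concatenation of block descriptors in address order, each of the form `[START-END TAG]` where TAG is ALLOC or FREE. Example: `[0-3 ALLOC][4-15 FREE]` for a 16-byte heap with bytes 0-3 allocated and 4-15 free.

Answer: [0-0 ALLOC][1-2 ALLOC][3-7 ALLOC][8-11 ALLOC][12-14 ALLOC][15-18 FREE]

Derivation:
Op 1: a = malloc(1) -> a = 0; heap: [0-0 ALLOC][1-18 FREE]
Op 2: b = malloc(2) -> b = 1; heap: [0-0 ALLOC][1-2 ALLOC][3-18 FREE]
Op 3: b = realloc(b, 2) -> b = 1; heap: [0-0 ALLOC][1-2 ALLOC][3-18 FREE]
Op 4: c = malloc(5) -> c = 3; heap: [0-0 ALLOC][1-2 ALLOC][3-7 ALLOC][8-18 FREE]
Op 5: d = malloc(4) -> d = 8; heap: [0-0 ALLOC][1-2 ALLOC][3-7 ALLOC][8-11 ALLOC][12-18 FREE]
Op 6: e = malloc(3) -> e = 12; heap: [0-0 ALLOC][1-2 ALLOC][3-7 ALLOC][8-11 ALLOC][12-14 ALLOC][15-18 FREE]
Op 7: f = malloc(1) -> f = 15; heap: [0-0 ALLOC][1-2 ALLOC][3-7 ALLOC][8-11 ALLOC][12-14 ALLOC][15-15 ALLOC][16-18 FREE]
Op 8: free(f) -> (freed f); heap: [0-0 ALLOC][1-2 ALLOC][3-7 ALLOC][8-11 ALLOC][12-14 ALLOC][15-18 FREE]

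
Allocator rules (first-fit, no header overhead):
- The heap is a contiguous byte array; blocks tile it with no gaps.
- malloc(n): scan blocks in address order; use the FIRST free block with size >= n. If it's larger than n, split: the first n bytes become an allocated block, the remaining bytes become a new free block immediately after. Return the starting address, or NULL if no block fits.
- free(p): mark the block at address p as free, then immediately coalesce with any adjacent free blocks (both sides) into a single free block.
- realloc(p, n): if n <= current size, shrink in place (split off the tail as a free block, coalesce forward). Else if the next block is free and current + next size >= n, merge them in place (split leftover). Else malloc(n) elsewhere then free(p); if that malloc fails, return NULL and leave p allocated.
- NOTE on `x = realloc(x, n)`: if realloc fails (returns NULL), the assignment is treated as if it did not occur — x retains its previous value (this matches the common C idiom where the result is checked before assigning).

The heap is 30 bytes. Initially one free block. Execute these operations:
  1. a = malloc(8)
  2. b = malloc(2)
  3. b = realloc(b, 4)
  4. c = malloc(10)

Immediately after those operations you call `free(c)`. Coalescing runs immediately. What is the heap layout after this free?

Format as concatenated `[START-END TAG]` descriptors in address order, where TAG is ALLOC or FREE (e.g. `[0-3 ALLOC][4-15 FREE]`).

Answer: [0-7 ALLOC][8-11 ALLOC][12-29 FREE]

Derivation:
Op 1: a = malloc(8) -> a = 0; heap: [0-7 ALLOC][8-29 FREE]
Op 2: b = malloc(2) -> b = 8; heap: [0-7 ALLOC][8-9 ALLOC][10-29 FREE]
Op 3: b = realloc(b, 4) -> b = 8; heap: [0-7 ALLOC][8-11 ALLOC][12-29 FREE]
Op 4: c = malloc(10) -> c = 12; heap: [0-7 ALLOC][8-11 ALLOC][12-21 ALLOC][22-29 FREE]
free(c): c = 12 -> block [12-21 ALLOC]; mark free, coalesce with adjacent free neighbors -> [0-7 ALLOC][8-11 ALLOC][12-29 FREE]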